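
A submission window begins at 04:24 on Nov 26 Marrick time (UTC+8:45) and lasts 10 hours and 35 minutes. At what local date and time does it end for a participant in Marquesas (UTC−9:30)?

20:44 on November 25

Convert start to UTC: 04:24 − 8:45 = 19:39 UTC on Nov 25.
Add 10 hours and 35 minutes duration → 06:14 UTC (Nov 26).
Marquesas is UTC−9:30, so local end time = 06:14 − 9:30 = 20:44 on Nov 25.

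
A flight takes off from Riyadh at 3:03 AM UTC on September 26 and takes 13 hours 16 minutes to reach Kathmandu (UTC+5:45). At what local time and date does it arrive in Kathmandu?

10:04 PM on September 26

Departure is given in UTC: 3:03 AM on Sep 26.
Add 13 hours and 16 minutes → 4:19 PM UTC.
Kathmandu is UTC+5:45: 4:19 PM + 5:45 = 10:04 PM on Sep 26.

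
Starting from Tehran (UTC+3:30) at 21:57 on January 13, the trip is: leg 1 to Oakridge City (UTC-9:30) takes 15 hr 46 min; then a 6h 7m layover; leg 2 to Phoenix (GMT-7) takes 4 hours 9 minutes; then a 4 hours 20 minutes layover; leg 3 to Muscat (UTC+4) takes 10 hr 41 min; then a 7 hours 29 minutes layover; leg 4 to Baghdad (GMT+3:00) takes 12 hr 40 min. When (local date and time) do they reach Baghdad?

10:39 on Jan 16

Convert departure to UTC: 21:57 − 3:30 = 18:27 UTC on Jan 13.
Add 15 hours and 46 minutes leg 1 → 10:13 UTC (Jan 14).
Add 6 hours 7 minutes layover in Oakridge City → 16:20 UTC.
Add 4 hours 9 minutes leg 2 → 20:29 UTC.
Add 4 hours and 20 minutes layover in Phoenix → 00:49 UTC (Jan 15).
Add 10 hours 41 minutes leg 3 → 11:30 UTC.
Add 7 hours 29 minutes layover in Muscat → 18:59 UTC.
Add 12 hours 40 minutes leg 4 → 07:39 UTC (Jan 16).
Baghdad is UTC+3:00, so local arrival = 07:39 + 3:00 = 10:39 on Jan 16.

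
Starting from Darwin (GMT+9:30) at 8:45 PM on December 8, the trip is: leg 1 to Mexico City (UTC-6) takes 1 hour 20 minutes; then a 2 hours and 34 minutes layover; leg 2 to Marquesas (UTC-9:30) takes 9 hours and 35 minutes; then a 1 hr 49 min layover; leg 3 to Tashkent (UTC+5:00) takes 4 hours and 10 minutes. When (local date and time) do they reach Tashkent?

Convert departure to UTC: 8:45 PM − 9:30 = 11:15 AM UTC on Dec 8.
Add 1 hour and 20 minutes leg 1 → 12:35 PM UTC.
Add 2 hours and 34 minutes layover in Mexico City → 3:09 PM UTC.
Add 9 hours 35 minutes leg 2 → 12:44 AM UTC (Dec 9).
Add 1 hour 49 minutes layover in Marquesas → 2:33 AM UTC.
Add 4 hours 10 minutes leg 3 → 6:43 AM UTC.
Tashkent is UTC+5:00, so local arrival = 6:43 AM + 5:00 = 11:43 AM on Dec 9.

11:43 AM on Dec 9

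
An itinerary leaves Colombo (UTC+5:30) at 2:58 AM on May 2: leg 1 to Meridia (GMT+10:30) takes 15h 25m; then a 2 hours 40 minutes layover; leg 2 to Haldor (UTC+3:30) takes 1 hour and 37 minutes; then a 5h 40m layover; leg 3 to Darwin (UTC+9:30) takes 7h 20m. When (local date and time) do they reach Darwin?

Convert departure to UTC: 2:58 AM − 5:30 = 9:28 PM UTC on May 1.
Add 15 hours and 25 minutes leg 1 → 12:53 PM UTC (May 2).
Add 2 hours 40 minutes layover in Meridia → 3:33 PM UTC.
Add 1 hour 37 minutes leg 2 → 5:10 PM UTC.
Add 5 hours and 40 minutes layover in Haldor → 10:50 PM UTC.
Add 7 hours 20 minutes leg 3 → 6:10 AM UTC (May 3).
Darwin is UTC+9:30, so local arrival = 6:10 AM + 9:30 = 3:40 PM on May 3.

3:40 PM on May 3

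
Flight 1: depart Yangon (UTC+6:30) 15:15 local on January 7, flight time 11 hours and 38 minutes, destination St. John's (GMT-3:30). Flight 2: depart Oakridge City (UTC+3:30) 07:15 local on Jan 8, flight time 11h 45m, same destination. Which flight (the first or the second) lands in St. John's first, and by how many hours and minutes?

Flight 1 in UTC: 15:15 − 6:30 = 08:45 on Jan 7.
+11 hours and 38 minutes → arrive 20:23 UTC on Jan 7.
Flight 2 in UTC: 07:15 − 3:30 = 03:45 on Jan 8.
+11 hours 45 minutes → arrive 15:30 UTC on Jan 8.
Flight 1 lands earlier by 19 hours 7 minutes.

the first, by 19 hours 7 minutes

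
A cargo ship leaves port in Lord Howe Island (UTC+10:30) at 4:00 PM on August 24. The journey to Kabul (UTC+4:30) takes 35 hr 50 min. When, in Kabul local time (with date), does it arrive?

Convert departure to UTC: 4:00 PM − 10:30 = 5:30 AM UTC on Aug 24.
Add 35 hours and 50 minutes travel time → 5:20 PM UTC (Aug 25).
Kabul is UTC+4:30, so local arrival = 5:20 PM + 4:30 = 9:50 PM on Aug 25.

9:50 PM on August 25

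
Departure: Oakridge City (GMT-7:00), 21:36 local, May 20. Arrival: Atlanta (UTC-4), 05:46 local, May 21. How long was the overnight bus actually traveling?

5 hours 10 minutes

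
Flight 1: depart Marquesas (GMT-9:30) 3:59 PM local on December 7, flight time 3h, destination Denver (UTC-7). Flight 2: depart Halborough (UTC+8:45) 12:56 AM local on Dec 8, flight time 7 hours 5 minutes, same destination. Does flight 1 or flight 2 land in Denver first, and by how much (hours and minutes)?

the second, by 5 hours 13 minutes

Flight 1 in UTC: 3:59 PM + 9:30 = 1:29 AM on Dec 8.
+3 hours → arrive 4:29 AM UTC on Dec 8.
Flight 2 in UTC: 12:56 AM − 8:45 = 4:11 PM on Dec 7.
+7 hours 5 minutes → arrive 11:16 PM UTC on Dec 7.
Flight 2 lands earlier by 5 hours 13 minutes.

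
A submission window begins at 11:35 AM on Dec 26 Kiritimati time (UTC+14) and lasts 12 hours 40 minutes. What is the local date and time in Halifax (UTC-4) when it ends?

6:15 AM on December 26

Halifax is 18:00 behind Kiritimati.
After 12 hours 40 minutes it is 12:15 AM (Dec 27) in Kiritimati.
Shift by the zone difference: 12:15 AM − 18:00 = 6:15 AM on Dec 26 in Halifax.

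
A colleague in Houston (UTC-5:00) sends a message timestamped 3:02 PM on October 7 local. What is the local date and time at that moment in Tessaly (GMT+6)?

2:02 AM on Oct 8

In UTC: 3:02 PM + 5:00 = 8:02 PM on Oct 7.
Tessaly is UTC+6:00: 8:02 PM + 6:00 = 2:02 AM on Oct 8.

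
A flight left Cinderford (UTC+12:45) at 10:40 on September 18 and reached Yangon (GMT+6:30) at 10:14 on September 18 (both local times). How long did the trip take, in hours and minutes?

5 hours 49 minutes

Departure in UTC: 10:40 − 12:45 = 21:55 on Sep 17.
Arrival in UTC: 10:14 − 6:30 = 03:44 on Sep 18.
Elapsed = 03:44 − 21:55 (+1 day) = 5 hours 49 minutes.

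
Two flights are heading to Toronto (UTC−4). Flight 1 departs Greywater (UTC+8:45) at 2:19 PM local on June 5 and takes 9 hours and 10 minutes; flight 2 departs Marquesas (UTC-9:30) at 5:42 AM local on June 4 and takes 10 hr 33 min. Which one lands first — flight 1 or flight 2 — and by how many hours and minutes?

the second, by 12 hours 59 minutes

Flight 1 in UTC: 2:19 PM − 8:45 = 5:34 AM on Jun 5.
+9 hours and 10 minutes → arrive 2:44 PM UTC on Jun 5.
Flight 2 in UTC: 5:42 AM + 9:30 = 3:12 PM on Jun 4.
+10 hours 33 minutes → arrive 1:45 AM UTC on Jun 5.
Flight 2 lands earlier by 12 hours 59 minutes.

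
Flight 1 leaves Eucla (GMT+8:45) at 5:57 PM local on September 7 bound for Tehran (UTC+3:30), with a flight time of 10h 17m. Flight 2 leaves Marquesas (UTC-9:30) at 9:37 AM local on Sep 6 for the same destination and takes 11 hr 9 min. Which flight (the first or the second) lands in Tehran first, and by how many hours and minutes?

Flight 1 in UTC: 5:57 PM − 8:45 = 9:12 AM on Sep 7.
+10 hours and 17 minutes → arrive 7:29 PM UTC on Sep 7.
Flight 2 in UTC: 9:37 AM + 9:30 = 7:07 PM on Sep 6.
+11 hours and 9 minutes → arrive 6:16 AM UTC on Sep 7.
Flight 2 lands earlier by 13 hours 13 minutes.

the second, by 13 hours 13 minutes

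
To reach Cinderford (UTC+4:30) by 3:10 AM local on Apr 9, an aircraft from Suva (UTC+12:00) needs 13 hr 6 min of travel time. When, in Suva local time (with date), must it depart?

9:34 PM on April 8

Target arrival in UTC: 3:10 AM − 4:30 = 10:40 PM on Apr 8.
Subtract 13 hours and 6 minutes → departure 9:34 AM UTC on Apr 8.
Suva is UTC+12:00: 9:34 AM + 12:00 = 9:34 PM on Apr 8.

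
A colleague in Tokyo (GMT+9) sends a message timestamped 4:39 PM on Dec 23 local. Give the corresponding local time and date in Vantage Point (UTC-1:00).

6:39 AM on December 23

In UTC: 4:39 PM − 9:00 = 7:39 AM on Dec 23.
Vantage Point is UTC−1:00: 7:39 AM − 1:00 = 6:39 AM on Dec 23.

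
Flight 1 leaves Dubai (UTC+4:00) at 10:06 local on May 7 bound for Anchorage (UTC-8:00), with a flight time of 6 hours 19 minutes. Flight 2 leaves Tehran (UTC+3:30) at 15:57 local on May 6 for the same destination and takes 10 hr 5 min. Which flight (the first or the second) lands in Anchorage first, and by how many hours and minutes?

the second, by 13 hours 53 minutes

Flight 1 in UTC: 10:06 − 4:00 = 06:06 on May 7.
+6 hours 19 minutes → arrive 12:25 UTC on May 7.
Flight 2 in UTC: 15:57 − 3:30 = 12:27 on May 6.
+10 hours and 5 minutes → arrive 22:32 UTC on May 6.
Flight 2 lands earlier by 13 hours 53 minutes.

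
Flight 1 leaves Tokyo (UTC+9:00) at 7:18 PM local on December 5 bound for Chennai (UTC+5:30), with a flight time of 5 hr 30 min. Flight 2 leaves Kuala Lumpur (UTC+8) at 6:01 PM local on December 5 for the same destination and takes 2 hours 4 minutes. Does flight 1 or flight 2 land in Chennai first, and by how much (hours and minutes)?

the second, by 3 hours 43 minutes

Flight 1 in UTC: 7:18 PM − 9:00 = 10:18 AM on Dec 5.
+5 hours and 30 minutes → arrive 3:48 PM UTC on Dec 5.
Flight 2 in UTC: 6:01 PM − 8:00 = 10:01 AM on Dec 5.
+2 hours and 4 minutes → arrive 12:05 PM UTC on Dec 5.
Flight 2 lands earlier by 3 hours 43 minutes.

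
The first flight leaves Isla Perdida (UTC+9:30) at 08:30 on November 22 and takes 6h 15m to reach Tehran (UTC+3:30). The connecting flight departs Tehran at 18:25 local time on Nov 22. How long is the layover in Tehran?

Convert departure to UTC: 08:30 − 9:30 = 23:00 UTC on Nov 21.
Add 6 hours and 15 minutes flight time → 05:15 UTC (Nov 22).
Tehran is UTC+3:30, so local arrival = 05:15 + 3:30 = 08:45 on Nov 22.
Layover = 18:25 − 08:45 = 9 hours 40 minutes.

9 hours 40 minutes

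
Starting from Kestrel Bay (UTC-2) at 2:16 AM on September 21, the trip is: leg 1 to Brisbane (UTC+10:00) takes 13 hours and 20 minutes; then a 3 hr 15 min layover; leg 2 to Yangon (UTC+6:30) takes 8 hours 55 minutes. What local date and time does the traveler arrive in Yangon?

Convert departure to UTC: 2:16 AM + 2:00 = 4:16 AM UTC on Sep 21.
Add 13 hours 20 minutes leg 1 → 5:36 PM UTC.
Add 3 hours and 15 minutes layover in Brisbane → 8:51 PM UTC.
Add 8 hours and 55 minutes leg 2 → 5:46 AM UTC (Sep 22).
Yangon is UTC+6:30, so local arrival = 5:46 AM + 6:30 = 12:16 PM on Sep 22.

12:16 PM on September 22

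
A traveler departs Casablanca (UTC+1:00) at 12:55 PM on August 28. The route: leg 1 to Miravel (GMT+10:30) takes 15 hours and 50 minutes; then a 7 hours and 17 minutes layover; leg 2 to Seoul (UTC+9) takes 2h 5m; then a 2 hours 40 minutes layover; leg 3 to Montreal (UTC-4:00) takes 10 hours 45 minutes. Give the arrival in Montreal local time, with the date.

Convert departure to UTC: 12:55 PM − 1:00 = 11:55 AM UTC on Aug 28.
Add 15 hours and 50 minutes leg 1 → 3:45 AM UTC (Aug 29).
Add 7 hours and 17 minutes layover in Miravel → 11:02 AM UTC.
Add 2 hours and 5 minutes leg 2 → 1:07 PM UTC.
Add 2 hours 40 minutes layover in Seoul → 3:47 PM UTC.
Add 10 hours and 45 minutes leg 3 → 2:32 AM UTC (Aug 30).
Montreal is UTC−4:00, so local arrival = 2:32 AM − 4:00 = 10:32 PM on Aug 29.

10:32 PM on August 29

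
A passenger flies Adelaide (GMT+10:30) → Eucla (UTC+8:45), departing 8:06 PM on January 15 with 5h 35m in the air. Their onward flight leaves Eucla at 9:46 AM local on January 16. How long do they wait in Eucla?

9 hours 50 minutes

Convert departure to UTC: 8:06 PM − 10:30 = 9:36 AM UTC on Jan 15.
Add 5 hours and 35 minutes flight time → 3:11 PM UTC.
Eucla is UTC+8:45, so local arrival = 3:11 PM + 8:45 = 11:56 PM on Jan 15.
Layover = 9:46 AM − 11:56 PM (+1 day) = 9 hours 50 minutes.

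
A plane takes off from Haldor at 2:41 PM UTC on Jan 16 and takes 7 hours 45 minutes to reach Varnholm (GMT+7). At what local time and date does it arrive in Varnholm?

5:26 AM on January 17

Departure is given in UTC: 2:41 PM on Jan 16.
Add 7 hours and 45 minutes → 10:26 PM UTC.
Varnholm is UTC+7:00: 10:26 PM + 7:00 = 5:26 AM on Jan 17.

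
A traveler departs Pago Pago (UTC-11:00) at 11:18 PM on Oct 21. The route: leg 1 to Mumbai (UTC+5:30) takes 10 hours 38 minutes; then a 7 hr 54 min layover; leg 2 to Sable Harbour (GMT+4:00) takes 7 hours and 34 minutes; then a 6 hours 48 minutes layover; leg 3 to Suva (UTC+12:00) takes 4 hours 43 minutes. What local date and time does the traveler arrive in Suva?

Convert departure to UTC: 11:18 PM + 11:00 = 10:18 AM UTC on Oct 22.
Add 10 hours and 38 minutes leg 1 → 8:56 PM UTC.
Add 7 hours and 54 minutes layover in Mumbai → 4:50 AM UTC (Oct 23).
Add 7 hours 34 minutes leg 2 → 12:24 PM UTC.
Add 6 hours and 48 minutes layover in Sable Harbour → 7:12 PM UTC.
Add 4 hours 43 minutes leg 3 → 11:55 PM UTC.
Suva is UTC+12:00, so local arrival = 11:55 PM + 12:00 = 11:55 AM on Oct 24.

11:55 AM on October 24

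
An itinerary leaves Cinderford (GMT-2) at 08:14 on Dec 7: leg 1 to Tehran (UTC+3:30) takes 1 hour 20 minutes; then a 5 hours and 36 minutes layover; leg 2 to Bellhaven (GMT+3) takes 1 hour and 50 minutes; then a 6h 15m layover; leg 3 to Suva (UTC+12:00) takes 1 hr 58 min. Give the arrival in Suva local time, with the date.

Convert departure to UTC: 08:14 + 2:00 = 10:14 UTC on Dec 7.
Add 1 hour 20 minutes leg 1 → 11:34 UTC.
Add 5 hours 36 minutes layover in Tehran → 17:10 UTC.
Add 1 hour and 50 minutes leg 2 → 19:00 UTC.
Add 6 hours 15 minutes layover in Bellhaven → 01:15 UTC (Dec 8).
Add 1 hour 58 minutes leg 3 → 03:13 UTC.
Suva is UTC+12:00, so local arrival = 03:13 + 12:00 = 15:13 on Dec 8.

15:13 on December 8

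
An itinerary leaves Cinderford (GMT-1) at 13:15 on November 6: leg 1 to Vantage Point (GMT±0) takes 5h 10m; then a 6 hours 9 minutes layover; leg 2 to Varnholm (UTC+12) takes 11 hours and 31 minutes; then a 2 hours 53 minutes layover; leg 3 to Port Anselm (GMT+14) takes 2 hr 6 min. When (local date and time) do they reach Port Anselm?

Convert departure to UTC: 13:15 + 1:00 = 14:15 UTC on Nov 6.
Add 5 hours and 10 minutes leg 1 → 19:25 UTC.
Add 6 hours and 9 minutes layover in Vantage Point → 01:34 UTC (Nov 7).
Add 11 hours and 31 minutes leg 2 → 13:05 UTC.
Add 2 hours and 53 minutes layover in Varnholm → 15:58 UTC.
Add 2 hours 6 minutes leg 3 → 18:04 UTC.
Port Anselm is UTC+14:00, so local arrival = 18:04 + 14:00 = 08:04 on Nov 8.

08:04 on Nov 8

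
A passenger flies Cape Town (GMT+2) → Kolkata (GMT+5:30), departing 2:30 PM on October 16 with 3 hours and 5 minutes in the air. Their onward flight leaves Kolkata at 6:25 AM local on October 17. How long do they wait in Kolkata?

Convert departure to UTC: 2:30 PM − 2:00 = 12:30 PM UTC on Oct 16.
Add 3 hours 5 minutes flight time → 3:35 PM UTC.
Kolkata is UTC+5:30, so local arrival = 3:35 PM + 5:30 = 9:05 PM on Oct 16.
Layover = 6:25 AM − 9:05 PM (+1 day) = 9 hours 20 minutes.

9 hours 20 minutes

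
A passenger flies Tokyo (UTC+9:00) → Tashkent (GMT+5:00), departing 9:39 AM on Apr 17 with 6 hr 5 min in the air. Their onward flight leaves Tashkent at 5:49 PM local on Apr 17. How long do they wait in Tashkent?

Convert departure to UTC: 9:39 AM − 9:00 = 12:39 AM UTC on Apr 17.
Add 6 hours 5 minutes flight time → 6:44 AM UTC.
Tashkent is UTC+5:00, so local arrival = 6:44 AM + 5:00 = 11:44 AM on Apr 17.
Layover = 5:49 PM − 11:44 AM = 6 hours 5 minutes.

6 hours 5 minutes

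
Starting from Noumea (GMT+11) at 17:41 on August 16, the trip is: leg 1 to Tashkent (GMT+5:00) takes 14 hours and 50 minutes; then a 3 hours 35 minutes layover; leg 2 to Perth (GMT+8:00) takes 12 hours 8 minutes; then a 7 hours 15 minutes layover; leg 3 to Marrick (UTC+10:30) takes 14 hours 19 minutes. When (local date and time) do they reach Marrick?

21:18 on August 18

Convert departure to UTC: 17:41 − 11:00 = 06:41 UTC on Aug 16.
Add 14 hours 50 minutes leg 1 → 21:31 UTC.
Add 3 hours 35 minutes layover in Tashkent → 01:06 UTC (Aug 17).
Add 12 hours and 8 minutes leg 2 → 13:14 UTC.
Add 7 hours 15 minutes layover in Perth → 20:29 UTC.
Add 14 hours and 19 minutes leg 3 → 10:48 UTC (Aug 18).
Marrick is UTC+10:30, so local arrival = 10:48 + 10:30 = 21:18 on Aug 18.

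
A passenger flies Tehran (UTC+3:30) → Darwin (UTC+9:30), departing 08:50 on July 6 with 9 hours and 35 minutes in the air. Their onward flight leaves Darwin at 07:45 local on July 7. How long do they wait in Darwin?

7 hours 20 minutes

Convert departure to UTC: 08:50 − 3:30 = 05:20 UTC on Jul 6.
Add 9 hours 35 minutes flight time → 14:55 UTC.
Darwin is UTC+9:30, so local arrival = 14:55 + 9:30 = 00:25 on Jul 7.
Layover = 07:45 − 00:25 = 7 hours 20 minutes.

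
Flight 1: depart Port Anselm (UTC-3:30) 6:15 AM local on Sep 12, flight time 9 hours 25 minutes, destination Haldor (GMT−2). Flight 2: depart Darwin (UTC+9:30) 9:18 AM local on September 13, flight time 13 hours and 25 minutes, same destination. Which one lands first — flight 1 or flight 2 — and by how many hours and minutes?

the first, by 18 hours 3 minutes

Flight 1 in UTC: 6:15 AM + 3:30 = 9:45 AM on Sep 12.
+9 hours 25 minutes → arrive 7:10 PM UTC on Sep 12.
Flight 2 in UTC: 9:18 AM − 9:30 = 11:48 PM on Sep 12.
+13 hours and 25 minutes → arrive 1:13 PM UTC on Sep 13.
Flight 1 lands earlier by 18 hours 3 minutes.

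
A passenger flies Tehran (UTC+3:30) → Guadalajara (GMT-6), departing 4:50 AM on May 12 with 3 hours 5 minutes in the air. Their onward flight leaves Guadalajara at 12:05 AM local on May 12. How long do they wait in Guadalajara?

1 hour 40 minutes

Convert departure to UTC: 4:50 AM − 3:30 = 1:20 AM UTC on May 12.
Add 3 hours 5 minutes flight time → 4:25 AM UTC.
Guadalajara is UTC−6:00, so local arrival = 4:25 AM − 6:00 = 10:25 PM on May 11.
Layover = 12:05 AM − 10:25 PM (+1 day) = 1 hour 40 minutes.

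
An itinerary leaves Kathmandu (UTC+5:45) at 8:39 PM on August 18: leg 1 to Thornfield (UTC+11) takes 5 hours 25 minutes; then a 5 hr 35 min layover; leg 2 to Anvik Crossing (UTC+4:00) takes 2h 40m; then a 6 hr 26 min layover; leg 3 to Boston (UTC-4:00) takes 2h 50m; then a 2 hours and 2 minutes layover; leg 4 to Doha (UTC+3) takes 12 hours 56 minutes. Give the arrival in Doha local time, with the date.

Convert departure to UTC: 8:39 PM − 5:45 = 2:54 PM UTC on Aug 18.
Add 5 hours 25 minutes leg 1 → 8:19 PM UTC.
Add 5 hours and 35 minutes layover in Thornfield → 1:54 AM UTC (Aug 19).
Add 2 hours 40 minutes leg 2 → 4:34 AM UTC.
Add 6 hours and 26 minutes layover in Anvik Crossing → 11:00 AM UTC.
Add 2 hours 50 minutes leg 3 → 1:50 PM UTC.
Add 2 hours 2 minutes layover in Boston → 3:52 PM UTC.
Add 12 hours and 56 minutes leg 4 → 4:48 AM UTC (Aug 20).
Doha is UTC+3:00, so local arrival = 4:48 AM + 3:00 = 7:48 AM on Aug 20.

7:48 AM on August 20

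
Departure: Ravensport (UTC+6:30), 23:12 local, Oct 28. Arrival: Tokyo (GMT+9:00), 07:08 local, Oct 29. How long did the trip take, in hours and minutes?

Tokyo is 2:30 ahead of Ravensport.
Clock-face elapsed time (ignoring zones) is 7 hours 56 minutes.
Actual elapsed = 7 hours 56 minutes − 2:30 = 5 hours 26 minutes.

5 hours 26 minutes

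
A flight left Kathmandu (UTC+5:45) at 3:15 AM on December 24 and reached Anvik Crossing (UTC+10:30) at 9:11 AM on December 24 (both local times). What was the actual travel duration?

Anvik Crossing is 4:45 ahead of Kathmandu.
Clock-face elapsed time (ignoring zones) is 5 hours 56 minutes.
Actual elapsed = 5 hours 56 minutes − 4:45 = 1 hour 11 minutes.

1 hour 11 minutes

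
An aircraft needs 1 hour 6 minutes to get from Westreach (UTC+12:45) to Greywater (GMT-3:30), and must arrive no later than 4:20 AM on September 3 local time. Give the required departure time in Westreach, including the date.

Target arrival in UTC: 4:20 AM + 3:30 = 7:50 AM on Sep 3.
Subtract 1 hour and 6 minutes → departure 6:44 AM UTC on Sep 3.
Westreach is UTC+12:45: 6:44 AM + 12:45 = 7:29 PM on Sep 3.

7:29 PM on September 3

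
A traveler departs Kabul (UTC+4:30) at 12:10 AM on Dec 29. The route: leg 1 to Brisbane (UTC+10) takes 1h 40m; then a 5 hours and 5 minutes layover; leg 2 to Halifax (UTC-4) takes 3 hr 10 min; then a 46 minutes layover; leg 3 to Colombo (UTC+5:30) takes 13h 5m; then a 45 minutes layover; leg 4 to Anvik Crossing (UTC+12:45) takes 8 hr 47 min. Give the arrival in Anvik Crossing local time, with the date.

Convert departure to UTC: 12:10 AM − 4:30 = 7:40 PM UTC on Dec 28.
Add 1 hour and 40 minutes leg 1 → 9:20 PM UTC.
Add 5 hours 5 minutes layover in Brisbane → 2:25 AM UTC (Dec 29).
Add 3 hours 10 minutes leg 2 → 5:35 AM UTC.
Add 46 minutes layover in Halifax → 6:21 AM UTC.
Add 13 hours 5 minutes leg 3 → 7:26 PM UTC.
Add 45 minutes layover in Colombo → 8:11 PM UTC.
Add 8 hours 47 minutes leg 4 → 4:58 AM UTC (Dec 30).
Anvik Crossing is UTC+12:45, so local arrival = 4:58 AM + 12:45 = 5:43 PM on Dec 30.

5:43 PM on December 30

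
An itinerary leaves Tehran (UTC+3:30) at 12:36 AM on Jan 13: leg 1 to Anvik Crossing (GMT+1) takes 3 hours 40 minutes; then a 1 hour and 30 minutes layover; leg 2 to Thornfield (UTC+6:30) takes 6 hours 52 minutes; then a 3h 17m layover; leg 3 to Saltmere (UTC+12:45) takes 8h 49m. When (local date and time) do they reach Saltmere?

9:59 AM on Jan 14

Convert departure to UTC: 12:36 AM − 3:30 = 9:06 PM UTC on Jan 12.
Add 3 hours and 40 minutes leg 1 → 12:46 AM UTC (Jan 13).
Add 1 hour 30 minutes layover in Anvik Crossing → 2:16 AM UTC.
Add 6 hours 52 minutes leg 2 → 9:08 AM UTC.
Add 3 hours 17 minutes layover in Thornfield → 12:25 PM UTC.
Add 8 hours 49 minutes leg 3 → 9:14 PM UTC.
Saltmere is UTC+12:45, so local arrival = 9:14 PM + 12:45 = 9:59 AM on Jan 14.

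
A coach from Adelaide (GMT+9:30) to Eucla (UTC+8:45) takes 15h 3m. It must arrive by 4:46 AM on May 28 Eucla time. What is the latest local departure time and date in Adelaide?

Target arrival in UTC: 4:46 AM − 8:45 = 8:01 PM on May 27.
Subtract 15 hours and 3 minutes → departure 4:58 AM UTC on May 27.
Adelaide is UTC+9:30: 4:58 AM + 9:30 = 2:28 PM on May 27.

2:28 PM on May 27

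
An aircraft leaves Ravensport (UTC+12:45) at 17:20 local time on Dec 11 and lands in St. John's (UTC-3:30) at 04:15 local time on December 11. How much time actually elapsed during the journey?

Departure in UTC: 17:20 − 12:45 = 04:35 on Dec 11.
Arrival in UTC: 04:15 + 3:30 = 07:45 on Dec 11.
Elapsed = 07:45 − 04:35 = 3 hours 10 minutes.

3 hours 10 minutes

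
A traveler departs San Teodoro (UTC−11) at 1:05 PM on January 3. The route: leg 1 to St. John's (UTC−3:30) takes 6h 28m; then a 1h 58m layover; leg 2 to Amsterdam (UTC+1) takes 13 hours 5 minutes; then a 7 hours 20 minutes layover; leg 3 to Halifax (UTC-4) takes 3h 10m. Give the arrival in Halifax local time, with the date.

4:06 AM on January 5

Convert departure to UTC: 1:05 PM + 11:00 = 12:05 AM UTC on Jan 4.
Add 6 hours and 28 minutes leg 1 → 6:33 AM UTC.
Add 1 hour and 58 minutes layover in St. John's → 8:31 AM UTC.
Add 13 hours and 5 minutes leg 2 → 9:36 PM UTC.
Add 7 hours and 20 minutes layover in Amsterdam → 4:56 AM UTC (Jan 5).
Add 3 hours and 10 minutes leg 3 → 8:06 AM UTC.
Halifax is UTC−4:00, so local arrival = 8:06 AM − 4:00 = 4:06 AM on Jan 5.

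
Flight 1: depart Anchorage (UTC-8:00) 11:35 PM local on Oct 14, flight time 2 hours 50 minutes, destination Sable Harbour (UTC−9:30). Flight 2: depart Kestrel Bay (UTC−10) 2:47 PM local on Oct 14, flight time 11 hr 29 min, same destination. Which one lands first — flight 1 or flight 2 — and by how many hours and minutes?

the first, by 1 hour 51 minutes

Flight 1 in UTC: 11:35 PM + 8:00 = 7:35 AM on Oct 15.
+2 hours and 50 minutes → arrive 10:25 AM UTC on Oct 15.
Flight 2 in UTC: 2:47 PM + 10:00 = 12:47 AM on Oct 15.
+11 hours 29 minutes → arrive 12:16 PM UTC on Oct 15.
Flight 1 lands earlier by 1 hour 51 minutes.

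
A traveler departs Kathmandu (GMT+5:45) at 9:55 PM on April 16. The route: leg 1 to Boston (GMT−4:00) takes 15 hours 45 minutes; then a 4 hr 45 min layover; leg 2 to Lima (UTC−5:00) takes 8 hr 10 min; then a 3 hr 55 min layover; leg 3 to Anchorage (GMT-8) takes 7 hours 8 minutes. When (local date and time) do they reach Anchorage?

Convert departure to UTC: 9:55 PM − 5:45 = 4:10 PM UTC on Apr 16.
Add 15 hours and 45 minutes leg 1 → 7:55 AM UTC (Apr 17).
Add 4 hours and 45 minutes layover in Boston → 12:40 PM UTC.
Add 8 hours and 10 minutes leg 2 → 8:50 PM UTC.
Add 3 hours 55 minutes layover in Lima → 12:45 AM UTC (Apr 18).
Add 7 hours and 8 minutes leg 3 → 7:53 AM UTC.
Anchorage is UTC−8:00, so local arrival = 7:53 AM − 8:00 = 11:53 PM on Apr 17.

11:53 PM on Apr 17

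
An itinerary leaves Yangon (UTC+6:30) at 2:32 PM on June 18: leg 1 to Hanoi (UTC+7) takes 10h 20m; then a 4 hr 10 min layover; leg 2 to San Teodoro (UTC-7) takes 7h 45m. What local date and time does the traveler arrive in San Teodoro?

11:17 PM on June 18

Convert departure to UTC: 2:32 PM − 6:30 = 8:02 AM UTC on Jun 18.
Add 10 hours and 20 minutes leg 1 → 6:22 PM UTC.
Add 4 hours 10 minutes layover in Hanoi → 10:32 PM UTC.
Add 7 hours 45 minutes leg 2 → 6:17 AM UTC (Jun 19).
San Teodoro is UTC−7:00, so local arrival = 6:17 AM − 7:00 = 11:17 PM on Jun 18.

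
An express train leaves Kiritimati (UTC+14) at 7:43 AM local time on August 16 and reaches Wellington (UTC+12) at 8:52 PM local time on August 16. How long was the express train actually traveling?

15 hours 9 minutes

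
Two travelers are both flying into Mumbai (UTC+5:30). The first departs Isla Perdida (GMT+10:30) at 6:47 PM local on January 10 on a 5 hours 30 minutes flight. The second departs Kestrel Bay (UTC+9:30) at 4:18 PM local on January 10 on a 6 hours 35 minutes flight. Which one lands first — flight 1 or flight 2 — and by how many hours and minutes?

the second, by 24 minutes

Flight 1 in UTC: 6:47 PM − 10:30 = 8:17 AM on Jan 10.
+5 hours and 30 minutes → arrive 1:47 PM UTC on Jan 10.
Flight 2 in UTC: 4:18 PM − 9:30 = 6:48 AM on Jan 10.
+6 hours and 35 minutes → arrive 1:23 PM UTC on Jan 10.
Flight 2 lands earlier by 24 minutes.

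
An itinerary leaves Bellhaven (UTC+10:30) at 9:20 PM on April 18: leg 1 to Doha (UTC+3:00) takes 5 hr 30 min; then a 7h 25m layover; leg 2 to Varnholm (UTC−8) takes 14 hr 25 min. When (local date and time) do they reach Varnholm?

Convert departure to UTC: 9:20 PM − 10:30 = 10:50 AM UTC on Apr 18.
Add 5 hours 30 minutes leg 1 → 4:20 PM UTC.
Add 7 hours and 25 minutes layover in Doha → 11:45 PM UTC.
Add 14 hours and 25 minutes leg 2 → 2:10 PM UTC (Apr 19).
Varnholm is UTC−8:00, so local arrival = 2:10 PM − 8:00 = 6:10 AM on Apr 19.

6:10 AM on Apr 19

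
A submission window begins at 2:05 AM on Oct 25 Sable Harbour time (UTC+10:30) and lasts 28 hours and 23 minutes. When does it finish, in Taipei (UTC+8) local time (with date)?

3:58 AM on Oct 26

Taipei is 2:30 behind Sable Harbour.
After 28 hours 23 minutes it is 6:28 AM (Oct 26) in Sable Harbour.
Shift by the zone difference: 6:28 AM − 2:30 = 3:58 AM on Oct 26 in Taipei.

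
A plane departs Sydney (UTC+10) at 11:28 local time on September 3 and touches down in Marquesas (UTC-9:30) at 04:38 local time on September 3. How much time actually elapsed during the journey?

12 hours 40 minutes

Departure in UTC: 11:28 − 10:00 = 01:28 on Sep 3.
Arrival in UTC: 04:38 + 9:30 = 14:08 on Sep 3.
Elapsed = 14:08 − 01:28 = 12 hours 40 minutes.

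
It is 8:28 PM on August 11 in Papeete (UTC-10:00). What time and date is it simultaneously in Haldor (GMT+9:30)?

3:58 PM on Aug 12

In UTC: 8:28 PM + 10:00 = 6:28 AM on Aug 12.
Haldor is UTC+9:30: 6:28 AM + 9:30 = 3:58 PM on Aug 12.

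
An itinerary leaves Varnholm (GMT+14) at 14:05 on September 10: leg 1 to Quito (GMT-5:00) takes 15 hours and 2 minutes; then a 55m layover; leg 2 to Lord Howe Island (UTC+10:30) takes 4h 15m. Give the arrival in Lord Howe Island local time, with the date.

Convert departure to UTC: 14:05 − 14:00 = 00:05 UTC on Sep 10.
Add 15 hours 2 minutes leg 1 → 15:07 UTC.
Add 55 minutes layover in Quito → 16:02 UTC.
Add 4 hours and 15 minutes leg 2 → 20:17 UTC.
Lord Howe Island is UTC+10:30, so local arrival = 20:17 + 10:30 = 06:47 on Sep 11.

06:47 on Sep 11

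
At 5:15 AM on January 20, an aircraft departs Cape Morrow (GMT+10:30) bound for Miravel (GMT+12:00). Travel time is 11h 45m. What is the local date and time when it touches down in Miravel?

6:30 PM on Jan 20

Miravel is 1:30 ahead of Cape Morrow.
After 11 hours and 45 minutes it is 5:00 PM in Cape Morrow.
Shift by the zone difference: 5:00 PM + 1:30 = 6:30 PM on Jan 20 in Miravel.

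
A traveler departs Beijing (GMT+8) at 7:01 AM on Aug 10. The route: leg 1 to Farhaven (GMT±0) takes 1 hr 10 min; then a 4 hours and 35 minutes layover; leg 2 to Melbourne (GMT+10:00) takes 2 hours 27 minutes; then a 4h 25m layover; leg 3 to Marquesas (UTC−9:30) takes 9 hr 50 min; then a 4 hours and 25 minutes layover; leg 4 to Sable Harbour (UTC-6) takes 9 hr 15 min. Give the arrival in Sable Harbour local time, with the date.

5:08 AM on August 11

Convert departure to UTC: 7:01 AM − 8:00 = 11:01 PM UTC on Aug 9.
Add 1 hour 10 minutes leg 1 → 12:11 AM UTC (Aug 10).
Add 4 hours and 35 minutes layover in Farhaven → 4:46 AM UTC.
Add 2 hours 27 minutes leg 2 → 7:13 AM UTC.
Add 4 hours and 25 minutes layover in Melbourne → 11:38 AM UTC.
Add 9 hours and 50 minutes leg 3 → 9:28 PM UTC.
Add 4 hours 25 minutes layover in Marquesas → 1:53 AM UTC (Aug 11).
Add 9 hours 15 minutes leg 4 → 11:08 AM UTC.
Sable Harbour is UTC−6:00, so local arrival = 11:08 AM − 6:00 = 5:08 AM on Aug 11.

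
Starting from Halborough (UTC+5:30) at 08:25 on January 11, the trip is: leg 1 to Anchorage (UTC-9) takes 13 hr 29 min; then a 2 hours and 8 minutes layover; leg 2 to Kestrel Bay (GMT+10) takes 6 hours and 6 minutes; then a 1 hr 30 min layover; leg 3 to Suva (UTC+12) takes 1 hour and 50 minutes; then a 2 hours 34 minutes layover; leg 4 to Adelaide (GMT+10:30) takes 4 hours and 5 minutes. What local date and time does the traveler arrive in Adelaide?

21:07 on Jan 12

Convert departure to UTC: 08:25 − 5:30 = 02:55 UTC on Jan 11.
Add 13 hours 29 minutes leg 1 → 16:24 UTC.
Add 2 hours and 8 minutes layover in Anchorage → 18:32 UTC.
Add 6 hours and 6 minutes leg 2 → 00:38 UTC (Jan 12).
Add 1 hour and 30 minutes layover in Kestrel Bay → 02:08 UTC.
Add 1 hour 50 minutes leg 3 → 03:58 UTC.
Add 2 hours 34 minutes layover in Suva → 06:32 UTC.
Add 4 hours and 5 minutes leg 4 → 10:37 UTC.
Adelaide is UTC+10:30, so local arrival = 10:37 + 10:30 = 21:07 on Jan 12.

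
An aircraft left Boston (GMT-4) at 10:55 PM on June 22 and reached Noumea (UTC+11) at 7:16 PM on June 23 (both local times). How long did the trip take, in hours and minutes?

5 hours 21 minutes

Departure in UTC: 10:55 PM + 4:00 = 2:55 AM on Jun 23.
Arrival in UTC: 7:16 PM − 11:00 = 8:16 AM on Jun 23.
Elapsed = 8:16 AM − 2:55 AM = 5 hours 21 minutes.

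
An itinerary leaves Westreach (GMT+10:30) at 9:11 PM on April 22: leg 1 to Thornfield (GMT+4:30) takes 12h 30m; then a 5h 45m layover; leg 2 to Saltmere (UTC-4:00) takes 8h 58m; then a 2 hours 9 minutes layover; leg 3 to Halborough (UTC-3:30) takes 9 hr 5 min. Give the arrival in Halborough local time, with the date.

Convert departure to UTC: 9:11 PM − 10:30 = 10:41 AM UTC on Apr 22.
Add 12 hours 30 minutes leg 1 → 11:11 PM UTC.
Add 5 hours 45 minutes layover in Thornfield → 4:56 AM UTC (Apr 23).
Add 8 hours 58 minutes leg 2 → 1:54 PM UTC.
Add 2 hours 9 minutes layover in Saltmere → 4:03 PM UTC.
Add 9 hours 5 minutes leg 3 → 1:08 AM UTC (Apr 24).
Halborough is UTC−3:30, so local arrival = 1:08 AM − 3:30 = 9:38 PM on Apr 23.

9:38 PM on April 23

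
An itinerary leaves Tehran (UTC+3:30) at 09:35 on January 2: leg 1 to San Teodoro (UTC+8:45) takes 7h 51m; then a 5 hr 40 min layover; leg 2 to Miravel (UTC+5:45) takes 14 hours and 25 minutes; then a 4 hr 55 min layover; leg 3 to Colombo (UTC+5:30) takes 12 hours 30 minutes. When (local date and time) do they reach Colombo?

Convert departure to UTC: 09:35 − 3:30 = 06:05 UTC on Jan 2.
Add 7 hours and 51 minutes leg 1 → 13:56 UTC.
Add 5 hours 40 minutes layover in San Teodoro → 19:36 UTC.
Add 14 hours 25 minutes leg 2 → 10:01 UTC (Jan 3).
Add 4 hours and 55 minutes layover in Miravel → 14:56 UTC.
Add 12 hours and 30 minutes leg 3 → 03:26 UTC (Jan 4).
Colombo is UTC+5:30, so local arrival = 03:26 + 5:30 = 08:56 on Jan 4.

08:56 on January 4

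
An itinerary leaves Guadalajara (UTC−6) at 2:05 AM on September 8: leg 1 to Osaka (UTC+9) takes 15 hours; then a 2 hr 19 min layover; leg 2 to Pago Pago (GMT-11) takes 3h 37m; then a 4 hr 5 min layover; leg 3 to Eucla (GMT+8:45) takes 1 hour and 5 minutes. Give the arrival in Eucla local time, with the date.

6:56 PM on September 9

Convert departure to UTC: 2:05 AM + 6:00 = 8:05 AM UTC on Sep 8.
Add 15 hours leg 1 → 11:05 PM UTC.
Add 2 hours and 19 minutes layover in Osaka → 1:24 AM UTC (Sep 9).
Add 3 hours 37 minutes leg 2 → 5:01 AM UTC.
Add 4 hours and 5 minutes layover in Pago Pago → 9:06 AM UTC.
Add 1 hour and 5 minutes leg 3 → 10:11 AM UTC.
Eucla is UTC+8:45, so local arrival = 10:11 AM + 8:45 = 6:56 PM on Sep 9.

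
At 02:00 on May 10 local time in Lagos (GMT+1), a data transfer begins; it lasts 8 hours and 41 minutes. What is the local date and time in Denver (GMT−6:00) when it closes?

Denver is 7:00 behind Lagos.
After 8 hours 41 minutes it is 10:41 in Lagos.
Shift by the zone difference: 10:41 − 7:00 = 03:41 on May 10 in Denver.

03:41 on May 10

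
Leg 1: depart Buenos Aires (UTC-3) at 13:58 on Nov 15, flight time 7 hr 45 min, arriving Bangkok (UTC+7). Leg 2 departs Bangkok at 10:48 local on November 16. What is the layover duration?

3 hours 5 minutes

Convert departure to UTC: 13:58 + 3:00 = 16:58 UTC on Nov 15.
Add 7 hours and 45 minutes flight time → 00:43 UTC (Nov 16).
Bangkok is UTC+7:00, so local arrival = 00:43 + 7:00 = 07:43 on Nov 16.
Layover = 10:48 − 07:43 = 3 hours 5 minutes.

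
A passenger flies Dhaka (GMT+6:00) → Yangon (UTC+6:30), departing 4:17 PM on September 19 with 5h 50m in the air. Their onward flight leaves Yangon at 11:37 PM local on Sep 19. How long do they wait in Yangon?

1 hour

Convert departure to UTC: 4:17 PM − 6:00 = 10:17 AM UTC on Sep 19.
Add 5 hours 50 minutes flight time → 4:07 PM UTC.
Yangon is UTC+6:30, so local arrival = 4:07 PM + 6:30 = 10:37 PM on Sep 19.
Layover = 11:37 PM − 10:37 PM = 1 hour.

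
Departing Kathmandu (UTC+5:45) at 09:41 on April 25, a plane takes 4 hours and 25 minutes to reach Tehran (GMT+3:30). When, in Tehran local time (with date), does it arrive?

11:51 on Apr 25

Convert departure to UTC: 09:41 − 5:45 = 03:56 UTC on Apr 25.
Add 4 hours 25 minutes travel time → 08:21 UTC.
Tehran is UTC+3:30, so local arrival = 08:21 + 3:30 = 11:51 on Apr 25.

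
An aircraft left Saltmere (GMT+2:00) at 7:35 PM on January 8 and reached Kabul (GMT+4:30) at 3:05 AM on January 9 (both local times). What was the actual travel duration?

Departure in UTC: 7:35 PM − 2:00 = 5:35 PM on Jan 8.
Arrival in UTC: 3:05 AM − 4:30 = 10:35 PM on Jan 8.
Elapsed = 10:35 PM − 5:35 PM = 5 hours.

5 hours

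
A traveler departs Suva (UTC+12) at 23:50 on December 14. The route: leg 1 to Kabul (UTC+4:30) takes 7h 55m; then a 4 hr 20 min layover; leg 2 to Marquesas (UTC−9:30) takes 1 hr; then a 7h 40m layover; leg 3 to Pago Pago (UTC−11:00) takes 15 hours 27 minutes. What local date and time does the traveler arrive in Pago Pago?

Convert departure to UTC: 23:50 − 12:00 = 11:50 UTC on Dec 14.
Add 7 hours 55 minutes leg 1 → 19:45 UTC.
Add 4 hours 20 minutes layover in Kabul → 00:05 UTC (Dec 15).
Add 1 hour leg 2 → 01:05 UTC.
Add 7 hours and 40 minutes layover in Marquesas → 08:45 UTC.
Add 15 hours and 27 minutes leg 3 → 00:12 UTC (Dec 16).
Pago Pago is UTC−11:00, so local arrival = 00:12 − 11:00 = 13:12 on Dec 15.

13:12 on December 15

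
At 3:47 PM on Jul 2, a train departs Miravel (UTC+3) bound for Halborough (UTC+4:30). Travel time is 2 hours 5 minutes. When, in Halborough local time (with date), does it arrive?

7:22 PM on July 2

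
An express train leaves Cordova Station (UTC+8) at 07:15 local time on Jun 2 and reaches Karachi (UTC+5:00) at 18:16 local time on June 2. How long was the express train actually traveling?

14 hours 1 minute

Karachi is 3:00 behind Cordova Station.
Clock-face elapsed time (ignoring zones) is 11 hours 1 minute.
Actual elapsed = 11 hours 1 minute + 3:00 = 14 hours 1 minute.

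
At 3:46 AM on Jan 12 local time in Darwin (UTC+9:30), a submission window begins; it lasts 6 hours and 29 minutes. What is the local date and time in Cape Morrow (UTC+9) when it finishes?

Convert start to UTC: 3:46 AM − 9:30 = 6:16 PM UTC on Jan 11.
Add 6 hours 29 minutes duration → 12:45 AM UTC (Jan 12).
Cape Morrow is UTC+9:00, so local end time = 12:45 AM + 9:00 = 9:45 AM on Jan 12.

9:45 AM on January 12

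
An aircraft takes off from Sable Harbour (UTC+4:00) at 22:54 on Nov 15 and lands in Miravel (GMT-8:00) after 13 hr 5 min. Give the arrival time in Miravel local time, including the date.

23:59 on November 15

Miravel is 12:00 behind Sable Harbour.
After 13 hours 5 minutes it is 11:59 (Nov 16) in Sable Harbour.
Shift by the zone difference: 11:59 − 12:00 = 23:59 on Nov 15 in Miravel.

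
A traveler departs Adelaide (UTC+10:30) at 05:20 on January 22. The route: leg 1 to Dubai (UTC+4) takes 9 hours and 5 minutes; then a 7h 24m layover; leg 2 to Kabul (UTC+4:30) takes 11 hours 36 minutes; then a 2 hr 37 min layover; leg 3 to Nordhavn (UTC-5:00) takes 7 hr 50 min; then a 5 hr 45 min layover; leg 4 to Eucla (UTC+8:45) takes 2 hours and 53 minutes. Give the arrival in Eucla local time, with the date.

Convert departure to UTC: 05:20 − 10:30 = 18:50 UTC on Jan 21.
Add 9 hours and 5 minutes leg 1 → 03:55 UTC (Jan 22).
Add 7 hours and 24 minutes layover in Dubai → 11:19 UTC.
Add 11 hours and 36 minutes leg 2 → 22:55 UTC.
Add 2 hours and 37 minutes layover in Kabul → 01:32 UTC (Jan 23).
Add 7 hours and 50 minutes leg 3 → 09:22 UTC.
Add 5 hours and 45 minutes layover in Nordhavn → 15:07 UTC.
Add 2 hours and 53 minutes leg 4 → 18:00 UTC.
Eucla is UTC+8:45, so local arrival = 18:00 + 8:45 = 02:45 on Jan 24.

02:45 on January 24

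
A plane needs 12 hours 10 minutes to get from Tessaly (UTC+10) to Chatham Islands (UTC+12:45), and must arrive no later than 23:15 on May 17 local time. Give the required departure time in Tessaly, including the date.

Target arrival in UTC: 23:15 − 12:45 = 10:30 on May 17.
Subtract 12 hours and 10 minutes → departure 22:20 UTC on May 16.
Tessaly is UTC+10:00: 22:20 + 10:00 = 08:20 on May 17.

08:20 on May 17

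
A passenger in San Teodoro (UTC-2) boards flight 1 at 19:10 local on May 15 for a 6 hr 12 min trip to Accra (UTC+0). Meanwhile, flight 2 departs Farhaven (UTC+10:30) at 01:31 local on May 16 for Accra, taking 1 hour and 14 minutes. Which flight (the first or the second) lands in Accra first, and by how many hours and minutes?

the second, by 11 hours 7 minutes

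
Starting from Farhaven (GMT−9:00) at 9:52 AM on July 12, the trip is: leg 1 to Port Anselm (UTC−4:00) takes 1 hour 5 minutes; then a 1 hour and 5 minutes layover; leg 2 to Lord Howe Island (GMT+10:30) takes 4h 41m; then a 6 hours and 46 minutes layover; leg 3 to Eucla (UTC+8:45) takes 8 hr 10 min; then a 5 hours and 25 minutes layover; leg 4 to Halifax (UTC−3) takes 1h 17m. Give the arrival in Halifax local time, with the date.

8:21 PM on Jul 13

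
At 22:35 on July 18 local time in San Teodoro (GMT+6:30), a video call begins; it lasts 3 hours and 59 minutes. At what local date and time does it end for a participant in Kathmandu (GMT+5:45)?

Convert start to UTC: 22:35 − 6:30 = 16:05 UTC on Jul 18.
Add 3 hours and 59 minutes duration → 20:04 UTC.
Kathmandu is UTC+5:45, so local end time = 20:04 + 5:45 = 01:49 on Jul 19.

01:49 on Jul 19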